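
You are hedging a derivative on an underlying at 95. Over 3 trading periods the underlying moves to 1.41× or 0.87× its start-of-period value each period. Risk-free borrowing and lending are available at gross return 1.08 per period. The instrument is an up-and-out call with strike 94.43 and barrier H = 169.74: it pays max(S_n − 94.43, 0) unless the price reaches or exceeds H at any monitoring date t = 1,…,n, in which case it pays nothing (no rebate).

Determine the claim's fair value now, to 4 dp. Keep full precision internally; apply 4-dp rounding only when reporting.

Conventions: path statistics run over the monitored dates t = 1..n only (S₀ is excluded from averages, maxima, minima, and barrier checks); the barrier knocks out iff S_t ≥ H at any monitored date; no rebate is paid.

With p* = (R−d)/(u−d) = 0.3889, sum probability × payoff across the paths and divide by R^3.
Enumerate all 2^3 = 8 price paths (U = up ×1.41, D = down ×0.87); each path with k up-moves has probability p*^k·(1−p*)^(3−k).
DDD: M=82.6500, payoff=0.0000, prob=0.228224
UDD: M=133.9500, payoff=6.9568, prob=0.145233
DUD: M=116.5365, payoff=6.9568, prob=0.145233
UUD: M=188.8695, payoff=0.0000, prob=0.092421
DDU: M=101.3868, payoff=6.9568, prob=0.145233
UDU: M=164.3165, payoff=69.8865, prob=0.092421
DUU: M=164.3165, payoff=69.8865, prob=0.092421
UUU: M=266.3060, payoff=0.0000, prob=0.058813
Price = Σ prob·payoff / R^3 = 15.949027 / 1.259712 = 12.6609

price = 12.6609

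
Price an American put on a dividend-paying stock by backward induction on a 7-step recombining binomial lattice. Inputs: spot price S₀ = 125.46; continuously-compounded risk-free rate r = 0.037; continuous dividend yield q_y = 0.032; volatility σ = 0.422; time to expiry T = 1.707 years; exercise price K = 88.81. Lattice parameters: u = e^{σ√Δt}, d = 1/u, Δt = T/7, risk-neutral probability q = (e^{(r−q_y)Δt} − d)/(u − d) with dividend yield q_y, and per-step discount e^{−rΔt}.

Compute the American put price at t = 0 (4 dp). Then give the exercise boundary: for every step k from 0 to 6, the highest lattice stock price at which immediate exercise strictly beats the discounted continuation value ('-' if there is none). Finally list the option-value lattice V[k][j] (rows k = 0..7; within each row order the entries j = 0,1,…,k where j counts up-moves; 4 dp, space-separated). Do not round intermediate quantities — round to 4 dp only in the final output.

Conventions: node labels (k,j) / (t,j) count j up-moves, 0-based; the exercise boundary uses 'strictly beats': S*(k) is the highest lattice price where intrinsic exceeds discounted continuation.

price = 8.8734
boundary = - - - - - 44.2577 54.5120
tree:
8.8734
13.0696 3.9436
18.7645 6.3997 1.0330
26.1074 10.2029 1.8986 0.0000
34.9349 15.8862 3.4897 0.0000 0.0000
44.5523 23.9296 6.4140 0.0000 0.0000 0.0000
52.8777 34.2980 11.7889 0.0000 0.0000 0.0000 0.0000
59.6369 44.5523 21.6678 0.0000 0.0000 0.0000 0.0000 0.0000

params: Δt=0.24386 u=1.23170 d=0.81189 q=0.45100 e^(-rΔt)=0.99102
t_7 payoffs: 59.6369 44.5523 21.6678 0.0000 0.0000 0.0000 0.0000 0.0000
t_6: node(6,0) S=35.9323 payoff=52.8777 vs cont=52.3593 → 52.8777 [stop]  node(6,1) S=54.5120 payoff=34.2980 vs cont=33.9240 → 34.2980 [stop]  node(6,2) S=82.6987 payoff=6.1113 vs cont=11.7889 → 11.7889 [wait]  node(6,3) S=125.4600 payoff=0.0000 vs cont=0.0000 → 0.0000 [wait]  node(6,4) S=190.3320 payoff=0.0000 vs cont=0.0000 → 0.0000 [wait]  node(6,5) S=288.7477 payoff=0.0000 vs cont=0.0000 → 0.0000 [wait]  node(6,6) S=438.0515 payoff=0.0000 vs cont=0.0000 → 0.0000 [wait]  ⇒ S*(6)=54.5120
t_5: node(5,0) S=44.2577 payoff=44.5523 vs cont=44.0986 → 44.5523 [stop]  node(5,1) S=67.1422 payoff=21.6678 vs cont=23.9296 → 23.9296 [wait]  node(5,2) S=101.8596 payoff=0.0000 vs cont=6.4140 → 6.4140 [wait]  node(5,3) S=154.5285 payoff=0.0000 vs cont=0.0000 → 0.0000 [wait]  node(5,4) S=234.4311 payoff=0.0000 vs cont=0.0000 → 0.0000 [wait]  node(5,5) S=355.6492 payoff=0.0000 vs cont=0.0000 → 0.0000 [wait]  ⇒ S*(5)=44.2577
t_4: node(4,0) S=54.5120 payoff=34.2980 vs cont=34.9349 → 34.9349 [wait]  node(4,1) S=82.6987 payoff=6.1113 vs cont=15.8862 → 15.8862 [wait]  node(4,2) S=125.4600 payoff=0.0000 vs cont=3.4897 → 3.4897 [wait]  node(4,3) S=190.3320 payoff=0.0000 vs cont=0.0000 → 0.0000 [wait]  node(4,4) S=288.7477 payoff=0.0000 vs cont=0.0000 → 0.0000 [wait]  ⇒ S*(4)=-
t_3: node(3,0) S=67.1422 payoff=21.6678 vs cont=26.1074 → 26.1074 [wait]  node(3,1) S=101.8596 payoff=0.0000 vs cont=10.2029 → 10.2029 [wait]  node(3,2) S=154.5285 payoff=0.0000 vs cont=1.8986 → 1.8986 [wait]  node(3,3) S=234.4311 payoff=0.0000 vs cont=0.0000 → 0.0000 [wait]  ⇒ S*(3)=-
t_2: node(2,0) S=82.6987 payoff=6.1113 vs cont=18.7645 → 18.7645 [wait]  node(2,1) S=125.4600 payoff=0.0000 vs cont=6.3997 → 6.3997 [wait]  node(2,2) S=190.3320 payoff=0.0000 vs cont=1.0330 → 1.0330 [wait]  ⇒ S*(2)=-
t_1: node(1,0) S=101.8596 payoff=0.0000 vs cont=13.0696 → 13.0696 [wait]  node(1,1) S=154.5285 payoff=0.0000 vs cont=3.9436 → 3.9436 [wait]  ⇒ S*(1)=-
t_0: node(0,0) S=125.4600 payoff=0.0000 vs cont=8.8734 → 8.8734 [wait]  ⇒ S*(0)=-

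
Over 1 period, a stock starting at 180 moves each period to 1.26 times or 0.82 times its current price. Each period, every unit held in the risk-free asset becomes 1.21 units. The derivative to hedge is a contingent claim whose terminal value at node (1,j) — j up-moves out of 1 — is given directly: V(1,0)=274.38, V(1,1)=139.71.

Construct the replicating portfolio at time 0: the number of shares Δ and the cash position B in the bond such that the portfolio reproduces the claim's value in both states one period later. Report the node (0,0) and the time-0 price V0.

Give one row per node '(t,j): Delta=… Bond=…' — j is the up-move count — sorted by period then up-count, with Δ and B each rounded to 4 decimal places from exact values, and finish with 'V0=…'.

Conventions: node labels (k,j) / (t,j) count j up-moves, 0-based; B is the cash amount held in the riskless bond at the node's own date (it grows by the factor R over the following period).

Arbitrage-free pricing uses the up-move probability p* = (R−d)/(u−d) = 0.8864, discounting each step at R = 1.21.
At maturity the claim pays: V(1,0)=274.3800, V(1,1)=139.7100
  t=0,j=0: stock 180.0000 → up 226.8000 (V=139.7100), down 147.6000 (V=274.3800). Price 128.1103; hedge Δ=-1.7004, bond B=434.1784.
Sanity check at the root: Δ(0,0)·S0 + B(0,0) reproduces V0 = 128.1103.

(0,0): Delta=-1.7004 Bond=434.1784
V0=128.1103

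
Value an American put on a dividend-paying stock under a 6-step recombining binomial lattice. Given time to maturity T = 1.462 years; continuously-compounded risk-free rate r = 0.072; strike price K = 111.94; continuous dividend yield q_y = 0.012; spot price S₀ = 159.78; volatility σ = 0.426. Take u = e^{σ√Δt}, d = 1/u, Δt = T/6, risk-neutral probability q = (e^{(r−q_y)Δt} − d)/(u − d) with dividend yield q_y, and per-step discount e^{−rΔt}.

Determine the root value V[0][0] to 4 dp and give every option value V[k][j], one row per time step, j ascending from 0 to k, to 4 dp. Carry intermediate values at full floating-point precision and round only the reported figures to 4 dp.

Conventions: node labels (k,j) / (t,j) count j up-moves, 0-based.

Δt=0.24367  u=1.23403  d=0.81035  q=0.48238  discount=0.98261
step 6 (expiry): payoffs max(K−S,0) = 66.6951 43.0398 7.0168 0.0000 0.0000 0.0000 0.0000
k=5: (k=5,j=0): S=55.8335, K−S=56.1065, hold=54.3228 ⇒ V=56.1065 exercise | (k=5,j=1): S=85.0249, K−S=26.9151, hold=25.2166 ⇒ V=26.9151 exercise | (k=5,j=2): S=129.4783, K−S=0.0000, hold=3.5689 ⇒ V=3.5689 continue | (k=5,j=3): S=197.1732, K−S=0.0000, hold=0.0000 ⇒ V=0.0000 continue | (k=5,j=4): S=300.2610, K−S=0.0000, hold=0.0000 ⇒ V=0.0000 continue | (k=5,j=5): S=457.2459, K−S=0.0000, hold=0.0000 ⇒ V=0.0000 continue
k=4: (k=4,j=0): S=68.9002, K−S=43.0398, hold=41.2942 ⇒ V=43.0398 exercise | (k=4,j=1): S=104.9232, K−S=7.0168, hold=15.3811 ⇒ V=15.3811 continue | (k=4,j=2): S=159.7800, K−S=0.0000, hold=1.8152 ⇒ V=1.8152 continue | (k=4,j=3): S=243.3175, K−S=0.0000, hold=0.0000 ⇒ V=0.0000 continue | (k=4,j=4): S=370.5308, K−S=0.0000, hold=0.0000 ⇒ V=0.0000 continue
k=3: (k=3,j=0): S=85.0249, K−S=26.9151, hold=29.1812 ⇒ V=29.1812 continue | (k=3,j=1): S=129.4783, K−S=0.0000, hold=8.6834 ⇒ V=8.6834 continue | (k=3,j=2): S=197.1732, K−S=0.0000, hold=0.9232 ⇒ V=0.9232 continue | (k=3,j=3): S=300.2610, K−S=0.0000, hold=0.0000 ⇒ V=0.0000 continue
k=2: (k=2,j=0): S=104.9232, K−S=7.0168, hold=18.9579 ⇒ V=18.9579 continue | (k=2,j=1): S=159.7800, K−S=0.0000, hold=4.8541 ⇒ V=4.8541 continue | (k=2,j=2): S=243.3175, K−S=0.0000, hold=0.4696 ⇒ V=0.4696 continue
k=1: (k=1,j=0): S=129.4783, K−S=0.0000, hold=11.9431 ⇒ V=11.9431 continue | (k=1,j=1): S=197.1732, K−S=0.0000, hold=2.6915 ⇒ V=2.6915 continue
k=0: (k=0,j=0): S=159.7800, K−S=0.0000, hold=7.3502 ⇒ V=7.3502 continue

price = 7.3502
tree:
7.3502
11.9431 2.6915
18.9579 4.8541 0.4696
29.1812 8.6834 0.9232 0.0000
43.0398 15.3811 1.8152 0.0000 0.0000
56.1065 26.9151 3.5689 0.0000 0.0000 0.0000
66.6951 43.0398 7.0168 0.0000 0.0000 0.0000 0.0000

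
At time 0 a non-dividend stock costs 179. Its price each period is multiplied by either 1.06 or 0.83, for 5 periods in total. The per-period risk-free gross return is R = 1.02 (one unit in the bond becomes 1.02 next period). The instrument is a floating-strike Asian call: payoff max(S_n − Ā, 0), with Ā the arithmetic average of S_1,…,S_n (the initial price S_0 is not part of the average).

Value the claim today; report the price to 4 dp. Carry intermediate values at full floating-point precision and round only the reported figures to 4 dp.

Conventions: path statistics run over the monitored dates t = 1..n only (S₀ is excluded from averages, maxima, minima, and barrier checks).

price = 11.6772

Set p* = 0.8261 (from d < R < u); the path-dependent value is the discounted p*-expectation over all price paths.
Enumerate all 2^5 = 32 price paths (U = up ×1.06, D = down ×0.83); each path with k up-moves has probability p*^k·(1−p*)^(5−k).
DDDDD: Ā=105.9384, payoff=0.0000, prob=0.000159
UDDDD: Ā=135.2949, payoff=0.0000, prob=0.000756
DUDDD: Ā=127.0609, payoff=0.0000, prob=0.000756
UUDDD: Ā=162.2705, payoff=0.0000, prob=0.003590
DDUDD: Ā=120.2267, payoff=0.0000, prob=0.000756
UDUDD: Ā=153.5425, payoff=0.0000, prob=0.003590
DUUDD: Ā=145.3085, payoff=0.0000, prob=0.003590
UUUDD: Ā=185.5747, payoff=0.0000, prob=0.017051
DDDUD: Ā=114.5543, payoff=0.0000, prob=0.000756
UDDUD: Ā=146.2982, payoff=0.0000, prob=0.003590
DUDUD: Ā=138.0642, payoff=0.0000, prob=0.003590
UUDUD: Ā=176.3230, payoff=0.0000, prob=0.017051
DDUUD: Ā=131.2300, payoff=0.0000, prob=0.003590
UDUUD: Ā=167.5949, payoff=0.0000, prob=0.017051
DUUUD: Ā=159.3609, payoff=0.0000, prob=0.017051
UUUUD: Ā=203.5212, payoff=0.0000, prob=0.080991
DDDDU: Ā=109.8462, payoff=0.0000, prob=0.000756
UDDDU: Ā=140.2855, payoff=0.0000, prob=0.003590
DUDDU: Ā=132.0515, payoff=0.0000, prob=0.003590
UUDDU: Ā=168.6440, payoff=0.0000, prob=0.017051
DDUDU: Ā=125.2172, payoff=0.0000, prob=0.003590
UDUDU: Ā=159.9160, payoff=0.0000, prob=0.017051
DUUDU: Ā=151.6820, payoff=0.0000, prob=0.017051
UUUDU: Ā=193.7143, payoff=0.0000, prob=0.080991
DDDUU: Ā=119.5448, payoff=0.0000, prob=0.003590
UDDUU: Ā=152.6717, payoff=0.0000, prob=0.017051
DUDUU: Ā=144.4377, payoff=2.4302, prob=0.017051
UUDUU: Ā=184.4626, payoff=3.1036, prob=0.080991
DDUUU: Ā=137.6035, payoff=9.2644, prob=0.017051
UDUUU: Ā=175.7346, payoff=11.8316, prob=0.080991
DUUUU: Ā=167.5006, payoff=20.0656, prob=0.080991
UUUUU: Ā=213.9164, payoff=25.6260, prob=0.384706
Price = Σ prob·payoff / R^5 = 12.892605 / 1.104081 = 11.6772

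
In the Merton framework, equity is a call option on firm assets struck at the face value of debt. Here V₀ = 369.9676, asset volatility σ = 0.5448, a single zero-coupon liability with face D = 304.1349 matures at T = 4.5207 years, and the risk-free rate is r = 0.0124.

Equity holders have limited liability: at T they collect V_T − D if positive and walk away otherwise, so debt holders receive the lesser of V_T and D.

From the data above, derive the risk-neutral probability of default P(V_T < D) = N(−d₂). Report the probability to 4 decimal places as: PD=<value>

Equity is a call on the firm's assets struck at D = 304.1349:
d₁ = [ln(V₀/D) + (r + σ²/2)T] / (σ√T)
   = [ln(369.9676/304.1349) + (0.0124 + 0.5·0.5448²)·4.5207] / (0.5448·√4.5207)
   = [0.195944 + 0.726944] / 1.158350 = 0.796727
d₂ = d₁ − σ√T = 0.796727 − 1.158350 = -0.361624
risk-neutral PD = N(−d₂) = N(0.361624) = 0.641183

PD=0.6412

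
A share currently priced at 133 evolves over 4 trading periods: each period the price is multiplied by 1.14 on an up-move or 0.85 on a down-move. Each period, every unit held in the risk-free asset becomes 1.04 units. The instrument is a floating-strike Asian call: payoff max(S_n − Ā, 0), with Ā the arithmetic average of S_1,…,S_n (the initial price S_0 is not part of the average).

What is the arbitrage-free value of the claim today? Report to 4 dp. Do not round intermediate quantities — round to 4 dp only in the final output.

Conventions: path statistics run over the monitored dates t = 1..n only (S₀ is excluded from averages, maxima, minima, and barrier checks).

price = 11.4174

Under the martingale measure an up-move has probability p* = 0.6552; value the claim as the probability-weighted average of per-path payoffs, discounted 4 periods at R = 1.04.
Enumerate all 2^4 = 16 price paths (U = up ×1.14, D = down ×0.85); each path with k up-moves has probability p*^k·(1−p*)^(4−k).
DDDD: Ā=90.0620, payoff=0.0000, prob=0.014139
UDDD: Ā=120.7890, payoff=0.0000, prob=0.026863
DUDD: Ā=111.1465, payoff=0.0000, prob=0.026863
UUDD: Ā=149.0671, payoff=0.0000, prob=0.051041
DDUD: Ā=102.9504, payoff=0.0000, prob=0.026863
UDUD: Ā=138.0746, payoff=0.0000, prob=0.051041
DUUD: Ā=128.4321, payoff=0.0000, prob=0.051041
UUUD: Ā=172.2502, payoff=0.0000, prob=0.096977
DDDU: Ā=95.9837, payoff=0.0000, prob=0.026863
UDDU: Ā=128.7311, payoff=0.0000, prob=0.051041
DUDU: Ā=119.0886, payoff=5.7932, prob=0.051041
UUDU: Ā=159.7188, payoff=7.7698, prob=0.096977
DDUU: Ā=110.8924, payoff=13.9894, prob=0.051041
UDUU: Ā=148.7263, payoff=18.7622, prob=0.096977
DUUU: Ā=139.0838, payoff=28.4047, prob=0.096977
UUUU: Ā=186.5360, payoff=38.0957, prob=0.184256
Price = Σ prob·payoff / R^4 = 13.356693 / 1.169859 = 11.4174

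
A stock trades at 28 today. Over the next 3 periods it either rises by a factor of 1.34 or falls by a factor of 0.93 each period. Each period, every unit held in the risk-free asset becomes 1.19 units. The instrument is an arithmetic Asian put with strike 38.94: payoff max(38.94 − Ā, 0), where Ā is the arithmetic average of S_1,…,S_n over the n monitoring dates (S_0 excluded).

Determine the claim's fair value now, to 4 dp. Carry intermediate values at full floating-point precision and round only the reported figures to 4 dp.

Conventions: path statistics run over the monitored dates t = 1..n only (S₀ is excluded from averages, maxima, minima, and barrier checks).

Under the martingale measure an up-move has probability p* = 0.6341; value the claim as the probability-weighted average of per-path payoffs, discounted 3 periods at R = 1.19.
Enumerate all 2^3 = 8 price paths (U = up ×1.34, D = down ×0.93); each path with k up-moves has probability p*^k·(1−p*)^(3−k).
DDD: Ā=24.2597, payoff=14.6803, prob=0.048969
UDD: Ā=34.9549, payoff=3.9851, prob=0.084880
DUD: Ā=31.1282, payoff=7.8118, prob=0.084880
UUD: Ā=44.8514, payoff=0.0000, prob=0.147125
DDU: Ā=27.5694, payoff=11.3706, prob=0.084880
UDU: Ā=39.7237, payoff=0.0000, prob=0.147125
DUU: Ā=35.8970, payoff=3.0430, prob=0.147125
UUU: Ā=51.7226, payoff=0.0000, prob=0.255017
Price = Σ prob·payoff / R^3 = 3.133031 / 1.685159 = 1.8592

price = 1.8592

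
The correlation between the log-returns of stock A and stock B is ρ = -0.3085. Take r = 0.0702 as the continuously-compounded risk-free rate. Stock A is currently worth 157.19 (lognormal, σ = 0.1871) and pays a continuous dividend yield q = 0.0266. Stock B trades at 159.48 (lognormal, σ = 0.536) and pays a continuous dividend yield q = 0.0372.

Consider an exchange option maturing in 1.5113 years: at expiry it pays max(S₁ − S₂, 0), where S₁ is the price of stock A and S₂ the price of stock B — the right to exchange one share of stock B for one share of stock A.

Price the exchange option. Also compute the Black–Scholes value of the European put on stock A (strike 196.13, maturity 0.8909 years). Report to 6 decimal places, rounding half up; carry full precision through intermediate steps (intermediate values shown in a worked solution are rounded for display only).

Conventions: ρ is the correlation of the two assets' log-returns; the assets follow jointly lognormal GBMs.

σ_eff = √(σ₁² + σ₂² − 2ρσ₁σ₂) = √(0.1871² + 0.536² − 2·-0.3085·0.1871·0.536) = 0.619821
d₁ = (ln(S₁/S₂) + (q₂ − q₁ + σ_eff²/2)T) / (σ_eff√T) = (ln(157.19/159.48) + (0.0372 − 0.0266 + 0.192089)·1.5113) / 0.761977 = 0.383031
d₂ = d₁ − σ_eff√T = 0.383031 − 0.761977 = -0.378946
N(d₁) = 0.649152,  N(d₂) = 0.352364
V = S₁·e^{−q₁T}·N(d₁) − S₂·e^{−q₂T}·N(d₂) = 98.019445 − 53.122881 = 44.896564
[vanilla: stock A put K=196.13]
σ√T = 0.1871·√0.8909 = 0.176599
d₁ = (ln(S/K) + (r−q+σ²/2)T) / (σ√T) = (ln(157.19/196.13) + (0.0702−0.0266+0.1871²/2)·0.8909) / 0.176599 = (-0.221322 + 0.054437) / 0.176599 = -0.944997
d₂ = d₁ − σ√T = -0.944997 − 0.176599 = -1.121596
e^{−rT} = 0.939374
e^{−qT} = 0.976581
N(−d₁) = 0.827670,  N(−d₂) = 0.868983
price = K·e^{−rT}·N(−d₂) − S·e^{−qT}·N(−d₁) = 160.100981 − 127.054538 = 33.046443

exchange price = 44.896564
price(stock A put K=196.13) = 33.046443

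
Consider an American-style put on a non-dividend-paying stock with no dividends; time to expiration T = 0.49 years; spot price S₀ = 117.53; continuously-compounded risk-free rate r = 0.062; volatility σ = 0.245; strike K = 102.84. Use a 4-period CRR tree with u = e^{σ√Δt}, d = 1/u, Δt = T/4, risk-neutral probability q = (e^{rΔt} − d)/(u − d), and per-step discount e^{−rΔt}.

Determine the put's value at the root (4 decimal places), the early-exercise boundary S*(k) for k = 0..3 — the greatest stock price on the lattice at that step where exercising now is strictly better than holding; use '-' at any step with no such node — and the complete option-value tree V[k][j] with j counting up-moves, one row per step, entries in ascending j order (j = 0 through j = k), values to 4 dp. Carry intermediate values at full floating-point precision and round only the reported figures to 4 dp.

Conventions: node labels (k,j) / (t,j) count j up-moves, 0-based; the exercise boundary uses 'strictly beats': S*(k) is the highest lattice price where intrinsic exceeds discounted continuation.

Δt=0.12250  u=1.08953  d=0.91782  q=0.52298  discount=0.99243
step 4 (expiry): payoffs max(K−S,0) = 19.4362 3.8327 0.0000 0.0000 0.0000
step 3: (k=3,j=0): S=90.8712, K−S=11.9688, hold=11.1906 ⇒ V=11.9688 exercise | (k=3,j=1): S=107.8718, K−S=0.0000, hold=1.8145 ⇒ V=1.8145 continue | (k=3,j=2): S=128.0529, K−S=0.0000, hold=0.0000 ⇒ V=0.0000 continue | (k=3,j=3): S=152.0096, K−S=0.0000, hold=0.0000 ⇒ V=0.0000 continue  boundary S*=90.8712
step 2: (k=2,j=0): S=99.0073, K−S=3.8327, hold=6.6079 ⇒ V=6.6079 continue | (k=2,j=1): S=117.5300, K−S=0.0000, hold=0.8590 ⇒ V=0.8590 continue | (k=2,j=2): S=139.5180, K−S=0.0000, hold=0.0000 ⇒ V=0.0000 continue  boundary S*=-
step 1: (k=1,j=0): S=107.8718, K−S=0.0000, hold=3.5741 ⇒ V=3.5741 continue | (k=1,j=1): S=128.0529, K−S=0.0000, hold=0.4067 ⇒ V=0.4067 continue  boundary S*=-
step 0: (k=0,j=0): S=117.5300, K−S=0.0000, hold=1.9031 ⇒ V=1.9031 continue  boundary S*=-

price = 1.9031
boundary = - - - 90.8712
tree:
1.9031
3.5741 0.4067
6.6079 0.8590 0.0000
11.9688 1.8145 0.0000 0.0000
19.4362 3.8327 0.0000 0.0000 0.0000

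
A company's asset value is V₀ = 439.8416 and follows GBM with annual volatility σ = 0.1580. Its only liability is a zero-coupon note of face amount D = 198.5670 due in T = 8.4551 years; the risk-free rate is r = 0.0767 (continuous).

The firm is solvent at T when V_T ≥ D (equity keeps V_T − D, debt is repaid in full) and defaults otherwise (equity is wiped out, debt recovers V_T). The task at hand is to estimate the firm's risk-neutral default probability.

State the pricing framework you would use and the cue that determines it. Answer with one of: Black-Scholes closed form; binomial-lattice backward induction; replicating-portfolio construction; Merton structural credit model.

framework: Merton structural credit model

Key observation: assets follow a GBM and default happens iff V_T < 198.5670; valuing claims on that split (equity as a call, risky debt as the residual) is the structural model's definition.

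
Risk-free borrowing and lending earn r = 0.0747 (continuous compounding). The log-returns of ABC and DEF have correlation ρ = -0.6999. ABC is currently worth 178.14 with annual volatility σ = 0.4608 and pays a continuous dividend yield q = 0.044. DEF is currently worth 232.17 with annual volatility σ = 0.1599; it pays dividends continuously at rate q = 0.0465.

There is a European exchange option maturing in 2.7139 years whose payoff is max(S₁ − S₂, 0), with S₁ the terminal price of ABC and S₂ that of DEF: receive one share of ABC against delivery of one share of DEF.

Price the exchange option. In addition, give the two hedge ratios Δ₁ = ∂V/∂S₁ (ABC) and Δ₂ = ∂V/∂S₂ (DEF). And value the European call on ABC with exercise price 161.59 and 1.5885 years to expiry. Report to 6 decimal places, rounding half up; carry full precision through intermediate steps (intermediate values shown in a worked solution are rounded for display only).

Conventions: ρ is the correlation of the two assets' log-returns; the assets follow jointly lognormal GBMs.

σ_eff = √(σ₁² + σ₂² − 2ρσ₁σ₂) = √(0.4608² + 0.1599² − 2·-0.6999·0.4608·0.1599) = 0.583990
d₁ = (ln(S₁/S₂) + (q₂ − q₁ + σ_eff²/2)T) / (σ_eff√T) = (ln(178.14/232.17) + (0.0465 − 0.044 + 0.170522)·2.7139) / 0.962061 = 0.212736
d₂ = d₁ − σ_eff√T = 0.212736 − 0.962061 = -0.749325
N(d₁) = 0.584234,  N(d₂) = 0.226831
V = S₁·e^{−q₁T}·N(d₁) − S₂·e^{−q₂T}·N(d₂) = 92.360908 − 46.419635 = 45.941273
Δ₁ = e^{−q₁T}·N(d₁) = 0.518474;  Δ₂ = −e^{−q₂T}·N(d₂) = -0.199938
[vanilla: ABC call K=161.59]
σ√T = 0.4608·√1.5885 = 0.580773
d₁ = (ln(S/K) + (r−q+σ²/2)T) / (σ√T) = (ln(178.14/161.59) + (0.0747−0.044+0.4608²/2)·1.5885) / 0.580773 = (0.097507 + 0.217415) / 0.580773 = 0.542248
d₂ = d₁ − σ√T = 0.542248 − 0.580773 = -0.038524
e^{−rT} = 0.888109
e^{−qT} = 0.932493
N(d₁) = 0.706176,  N(d₂) = 0.484635
price = S·e^{−qT}·N(d₁) − K·e^{−rT}·N(d₂) = 117.305925 − 69.549700 = 47.756225

exchange price = 45.941273
Δ1 = 0.518474
Δ2 = -0.199938
price(ABC call K=161.59) = 47.756225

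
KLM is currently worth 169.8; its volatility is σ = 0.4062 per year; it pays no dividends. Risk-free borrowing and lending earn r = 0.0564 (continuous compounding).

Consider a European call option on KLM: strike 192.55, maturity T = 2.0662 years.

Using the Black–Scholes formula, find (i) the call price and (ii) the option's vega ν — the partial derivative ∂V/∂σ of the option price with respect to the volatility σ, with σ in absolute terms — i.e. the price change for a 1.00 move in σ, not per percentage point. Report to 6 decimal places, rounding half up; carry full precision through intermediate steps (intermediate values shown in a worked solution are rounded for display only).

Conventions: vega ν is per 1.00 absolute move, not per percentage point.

price = 38.397961
ν = 93.728251

σ√T = 0.4062·√2.0662 = 0.583883
d₁ = (ln(S/K) + (r+σ²/2)T) / (σ√T) = (ln(169.8/192.55) + (0.0564+0.4062²/2)·2.0662) / 0.583883 = (-0.125735 + 0.286994) / 0.583883 = 0.276184
d₂ = d₁ − σ√T = 0.276184 − 0.583883 = -0.307700
e^{−rT} = 0.890000
N(d₁) = 0.608796,  N(d₂) = 0.379155
Call price V = S·N(d₁) − K·e^{−rT}·N(d₂) = 103.373638 − 64.975678 = 38.397961
φ(d₁) = (1/√(2π))·e^{−d₁²/2} = 0.384014
ν = S·φ(d₁)·√T = 93.728251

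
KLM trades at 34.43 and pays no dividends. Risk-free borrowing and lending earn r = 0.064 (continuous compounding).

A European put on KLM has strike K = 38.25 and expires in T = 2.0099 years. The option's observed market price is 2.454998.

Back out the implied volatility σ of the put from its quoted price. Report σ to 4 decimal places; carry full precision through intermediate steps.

At σ = 0.1476 the Black–Scholes value reproduces the quote:
σ√T = 0.1476·√2.0099 = 0.209254
d₁ = (ln(S/K) + (r+σ²/2)T) / (σ√T) = (ln(34.43/38.25) + (0.064+0.1476²/2)·2.0099) / 0.209254 = (-0.105215 + 0.150527) / 0.209254 = 0.216540
d₂ = d₁ − σ√T = 0.216540 − 0.209254 = 0.007286
e^{−rT} = 0.879296
N(−d₁) = 0.414283,  N(−d₂) = 0.497093
V = K·e^{−rT}·N(−d₂) − S·N(−d₁) = 16.718771 − 14.263774 = 2.454998 (matching the quote); vega is positive throughout, so no other σ reproduces this price

sigma = 0.1476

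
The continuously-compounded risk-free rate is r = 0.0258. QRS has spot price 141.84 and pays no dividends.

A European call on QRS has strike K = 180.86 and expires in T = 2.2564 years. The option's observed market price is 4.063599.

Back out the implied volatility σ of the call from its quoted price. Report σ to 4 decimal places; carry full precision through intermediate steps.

sigma = 0.1502

At σ = 0.1502 the Black–Scholes value reproduces the quote:
σ√T = 0.1502·√2.2564 = 0.225620
d₁ = (ln(S/K) + (r+σ²/2)T) / (σ√T) = (ln(141.84/180.86) + (0.0258+0.1502²/2)·2.2564) / 0.225620 = (-0.243024 + 0.083667) / 0.225620 = -0.706303
d₂ = d₁ − σ√T = -0.706303 − 0.225620 = -0.931923
e^{−rT} = 0.943447
N(d₁) = 0.240000,  N(d₂) = 0.175688
V = S·N(d₁) − K·e^{−rT}·N(d₂) = 34.041579 − 29.977980 = 4.063599 (the observed quote) — the price is monotone increasing in volatility, hence this σ is the only solution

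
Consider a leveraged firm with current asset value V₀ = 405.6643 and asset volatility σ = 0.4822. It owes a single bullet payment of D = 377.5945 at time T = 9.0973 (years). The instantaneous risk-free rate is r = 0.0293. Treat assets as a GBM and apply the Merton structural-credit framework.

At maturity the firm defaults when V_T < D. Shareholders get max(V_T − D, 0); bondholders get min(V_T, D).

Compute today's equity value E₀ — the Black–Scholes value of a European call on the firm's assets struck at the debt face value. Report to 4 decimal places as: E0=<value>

Apply the equity-as-call identities (strike 377.5945, horizon 9.0973 years):
d₁ = [ln(V₀/D) + (r + σ²/2)T] / (σ√T)
   = [ln(405.6643/377.5945) + (0.0293 + 0.5·0.4822²)·9.0973] / (0.4822·√9.0973)
   = [0.071705 + 1.324189] / 1.454399 = 0.959774
d₂ = d₁ − σ√T = 0.959774 − 1.454399 = -0.494625
N(d₁) = 0.831415,  N(d₂) = 0.310432,  e^(−rT) = 0.766017
E₀ = V₀·N(d₁) − D·e^(−rT)·N(d₂)
   = 405.6643·0.831415 − 377.5945·0.766017·0.310432 = 247.484899

E0=247.4849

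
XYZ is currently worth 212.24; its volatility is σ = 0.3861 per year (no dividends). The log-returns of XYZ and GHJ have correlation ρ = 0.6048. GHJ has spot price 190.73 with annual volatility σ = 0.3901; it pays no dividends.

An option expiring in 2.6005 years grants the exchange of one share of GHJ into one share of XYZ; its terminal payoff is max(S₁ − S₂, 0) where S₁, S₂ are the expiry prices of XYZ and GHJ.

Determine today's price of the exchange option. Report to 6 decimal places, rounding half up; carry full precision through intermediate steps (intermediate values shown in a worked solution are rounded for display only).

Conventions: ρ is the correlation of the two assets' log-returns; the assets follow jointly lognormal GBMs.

σ_eff = √(σ₁² + σ₂² − 2ρσ₁σ₂) = √(0.3861² + 0.3901² − 2·0.6048·0.3861·0.3901) = 0.345057
d₁ = (ln(S₁/S₂) + (q₂ − q₁ + σ_eff²/2)T) / (σ_eff√T) = (ln(212.24/190.73) + (0.0 − 0.0 + 0.059532)·2.6005) / 0.556441 = 0.470260
d₂ = d₁ − σ_eff√T = 0.470260 − 0.556441 = -0.086180
N(d₁) = 0.680916,  N(d₂) = 0.465662
V = S₁·e^{−q₁T}·N(d₁) − S₂·e^{−q₂T}·N(d₂) = 144.517507 − 88.815620 = 55.701887
Key observation: r never enters — measured in units of GHJ, the claim is a call on S₁/S₂ struck at 1, so only the dividend yields and σ_eff matter.

exchange price = 55.701887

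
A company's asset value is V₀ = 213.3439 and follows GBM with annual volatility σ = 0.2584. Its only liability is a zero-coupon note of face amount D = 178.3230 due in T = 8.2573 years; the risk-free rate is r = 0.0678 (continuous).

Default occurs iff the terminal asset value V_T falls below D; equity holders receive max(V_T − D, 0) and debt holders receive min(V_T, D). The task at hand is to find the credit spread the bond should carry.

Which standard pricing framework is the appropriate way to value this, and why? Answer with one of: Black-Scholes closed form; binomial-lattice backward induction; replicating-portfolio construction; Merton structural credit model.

Key observation: the asked-for credit quantity lives on the firm's capital structure — asset value, asset volatility, debt face 178.3230 — which is the structural model's domain.

framework: Merton structural credit model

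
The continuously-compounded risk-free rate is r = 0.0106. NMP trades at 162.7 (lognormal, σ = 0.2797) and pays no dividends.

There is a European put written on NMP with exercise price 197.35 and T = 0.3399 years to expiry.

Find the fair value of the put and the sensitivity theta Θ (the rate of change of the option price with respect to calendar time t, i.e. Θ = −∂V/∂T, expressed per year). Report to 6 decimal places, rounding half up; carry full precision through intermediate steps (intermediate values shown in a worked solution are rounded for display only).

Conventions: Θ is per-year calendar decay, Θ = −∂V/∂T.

price = 35.704749
Θ = -6.824620

σ√T = 0.2797·√0.3399 = 0.163068
d₁ = (ln(S/K) + (r+σ²/2)T) / (σ√T) = (ln(162.7/197.35) + (0.0106+0.2797²/2)·0.3399) / 0.163068 = (-0.193071 + 0.016898) / 0.163068 = -1.080363
d₂ = d₁ − σ√T = -1.080363 − 0.163068 = -1.243430
e^{−rT} = 0.996404
N(−d₁) = 0.860010,  N(−d₂) = 0.893145
Put price V = K·e^{−rT}·N(−d₂) − S·N(−d₁) = 175.628320 − 139.923571 = 35.704749
φ(d₁) = (1/√(2π))·e^{−d₁²/2} = 0.222566
Θ = −S·φ(d₁)·σ/(2√T) + r·K·e^{−rT}·N(−d₂) = −8.686280 + 1.861660 = -6.824620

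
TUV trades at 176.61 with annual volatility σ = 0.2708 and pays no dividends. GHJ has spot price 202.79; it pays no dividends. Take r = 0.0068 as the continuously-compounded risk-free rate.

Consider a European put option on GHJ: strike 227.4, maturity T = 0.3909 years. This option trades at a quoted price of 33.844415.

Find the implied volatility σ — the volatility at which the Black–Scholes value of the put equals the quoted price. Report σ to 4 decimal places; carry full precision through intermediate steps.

sigma = 0.3659

At σ = 0.3659 the Black–Scholes value reproduces the quote:
σ√T = 0.3659·√0.3909 = 0.228768
d₁ = (ln(S/K) + (r+σ²/2)T) / (σ√T) = (ln(202.79/227.4) + (0.0068+0.3659²/2)·0.3909) / 0.228768 = (-0.114540 + 0.028826) / 0.228768 = -0.374677
d₂ = d₁ − σ√T = -0.374677 − 0.228768 = -0.603445
e^{−rT} = 0.997345
N(−d₁) = 0.646050,  N(−d₂) = 0.726894
V = K·e^{−rT}·N(−d₂) − S·N(−d₁) = 164.856824 − 131.012410 = 33.844415 (equal to the quote); since ∂V/∂σ > 0 for all σ, the implied volatility is unique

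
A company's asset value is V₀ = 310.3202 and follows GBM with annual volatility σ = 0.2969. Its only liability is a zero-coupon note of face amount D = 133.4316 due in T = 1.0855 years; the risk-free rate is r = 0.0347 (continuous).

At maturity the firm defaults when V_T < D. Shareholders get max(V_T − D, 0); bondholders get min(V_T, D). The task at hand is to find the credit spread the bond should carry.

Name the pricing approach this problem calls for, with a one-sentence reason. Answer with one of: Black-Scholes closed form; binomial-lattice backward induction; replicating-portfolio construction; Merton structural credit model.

framework: Merton structural credit model

Key observation: a levered firm with one bullet debt due at 1.0855 years is the canonical structural-credit setup: equity is a call on the firm's assets struck at the face value.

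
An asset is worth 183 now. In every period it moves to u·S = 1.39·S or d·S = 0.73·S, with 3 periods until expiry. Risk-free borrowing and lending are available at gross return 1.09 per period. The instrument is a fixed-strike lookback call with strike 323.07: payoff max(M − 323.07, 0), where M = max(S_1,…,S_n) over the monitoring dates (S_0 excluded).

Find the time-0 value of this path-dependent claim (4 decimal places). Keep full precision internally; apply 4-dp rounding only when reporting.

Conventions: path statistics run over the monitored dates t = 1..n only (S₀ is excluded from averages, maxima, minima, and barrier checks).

price = 24.2880

Risk-neutral up-probability p* = (R−d)/(u−d) = (1.09−0.73)/(1.39−0.73) = 0.5455; the claim prices as the p*-weighted sum of path payoffs discounted by R^3.
Enumerate all 2^3 = 8 price paths (U = up ×1.39, D = down ×0.73); each path with k up-moves has probability p*^k·(1−p*)^(3−k).
DDD: M=133.5900, payoff=0.0000, prob=0.093914
UDD: M=254.3700, payoff=0.0000, prob=0.112697
DUD: M=185.6901, payoff=0.0000, prob=0.112697
UUD: M=353.5743, payoff=30.5043, prob=0.135237
DDU: M=135.5538, payoff=0.0000, prob=0.112697
UDU: M=258.1092, payoff=0.0000, prob=0.135237
DUU: M=258.1092, payoff=0.0000, prob=0.135237
UUU: M=491.4683, payoff=168.3983, prob=0.162284
Price = Σ prob·payoff / R^3 = 31.453645 / 1.295029 = 24.2880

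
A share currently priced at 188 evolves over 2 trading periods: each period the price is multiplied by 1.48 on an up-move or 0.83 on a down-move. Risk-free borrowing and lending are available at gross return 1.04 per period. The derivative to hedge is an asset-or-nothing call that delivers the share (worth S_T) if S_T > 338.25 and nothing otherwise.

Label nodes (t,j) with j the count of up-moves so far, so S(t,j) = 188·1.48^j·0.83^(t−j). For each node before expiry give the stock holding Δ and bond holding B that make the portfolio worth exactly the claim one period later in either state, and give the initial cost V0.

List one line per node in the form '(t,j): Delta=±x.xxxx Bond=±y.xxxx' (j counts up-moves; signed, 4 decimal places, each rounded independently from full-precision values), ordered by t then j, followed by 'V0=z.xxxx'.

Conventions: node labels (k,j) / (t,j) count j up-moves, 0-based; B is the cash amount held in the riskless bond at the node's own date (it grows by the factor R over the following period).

(0,0): Delta=1.0468 Bond=-157.0671
(1,0): Delta=0.0000 Bond=0.0000
(1,1): Delta=2.2769 Bond=-505.6065
V0=39.7399

Since d<R<u, set p* = (R−d)/(u−d) = 0.3231; price each node as the discounted p*-expectation of its children.
Payoffs at expiry: V(2,0)=0.0000, V(2,1)=0.0000, V(2,2)=411.7952
Node (1,0) S=156.0400: V=(p*·0.0000+(1−p*)·0.0000)/1.04=0.0000; Δ=(0.0000−0.0000)/(230.9392−129.5132)=0.0000; B=V−Δ·S=0.0000
Node (1,1) S=278.2400: V=(p*·411.7952+(1−p*)·0.0000)/1.04=127.9245; Δ=(411.7952−0.0000)/(411.7952−230.9392)=2.2769; B=V−Δ·S=-505.6065
Node (0,0) S=188.0000: V=(p*·127.9245+(1−p*)·0.0000)/1.04=39.7399; Δ=(127.9245−0.0000)/(278.2400−156.0400)=1.0468; B=V−Δ·S=-157.0671
Check: Δ(0,0)·S0 + B(0,0) = 39.7399 = V0.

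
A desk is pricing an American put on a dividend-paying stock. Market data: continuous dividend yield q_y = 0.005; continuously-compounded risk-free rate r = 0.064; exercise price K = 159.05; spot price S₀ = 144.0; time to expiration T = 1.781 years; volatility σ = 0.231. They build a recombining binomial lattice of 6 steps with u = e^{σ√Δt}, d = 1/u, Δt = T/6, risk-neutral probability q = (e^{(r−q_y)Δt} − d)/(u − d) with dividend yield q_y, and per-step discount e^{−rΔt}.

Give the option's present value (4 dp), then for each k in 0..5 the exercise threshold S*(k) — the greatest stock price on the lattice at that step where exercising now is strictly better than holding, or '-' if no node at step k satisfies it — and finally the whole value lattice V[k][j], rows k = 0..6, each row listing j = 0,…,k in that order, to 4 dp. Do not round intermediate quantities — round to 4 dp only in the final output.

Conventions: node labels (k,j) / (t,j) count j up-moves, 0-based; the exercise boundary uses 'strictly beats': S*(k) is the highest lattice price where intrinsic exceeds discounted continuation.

Δt=0.29683  u=1.13412  d=0.88174  q=0.53858  discount=0.98118
step 6 (expiry): payoffs max(K−S,0) = 91.3770 72.0076 47.0942 15.0500 0.0000 0.0000 0.0000
step 5: (k=5,j=0): S=76.7491, K−S=82.3009, hold=79.4217 ⇒ V=82.3009 exercise | (k=5,j=1): S=98.7163, K−S=60.3337, hold=57.4871 ⇒ V=60.3337 exercise | (k=5,j=2): S=126.9710, K−S=32.0790, hold=29.2743 ⇒ V=32.0790 exercise | (k=5,j=3): S=163.3128, K−S=0.0000, hold=6.8136 ⇒ V=6.8136 continue | (k=5,j=4): S=210.0565, K−S=0.0000, hold=0.0000 ⇒ V=0.0000 continue | (k=5,j=5): S=270.1791, K−S=0.0000, hold=0.0000 ⇒ V=0.0000 continue  boundary S*=126.9710
step 4: (k=4,j=0): S=87.0424, K−S=72.0076, hold=69.1436 ⇒ V=72.0076 exercise | (k=4,j=1): S=111.9558, K−S=47.0942, hold=44.2672 ⇒ V=47.0942 exercise | (k=4,j=2): S=144.0000, K−S=15.0500, hold=18.1239 ⇒ V=18.1239 continue | (k=4,j=3): S=185.2159, K−S=0.0000, hold=3.0848 ⇒ V=3.0848 continue | (k=4,j=4): S=238.2286, K−S=0.0000, hold=0.0000 ⇒ V=0.0000 continue  boundary S*=111.9558
step 3: (k=3,j=0): S=98.7163, K−S=60.3337, hold=57.4871 ⇒ V=60.3337 exercise | (k=3,j=1): S=126.9710, K−S=32.0790, hold=30.8987 ⇒ V=32.0790 exercise | (k=3,j=2): S=163.3128, K−S=0.0000, hold=9.8355 ⇒ V=9.8355 continue | (k=3,j=3): S=210.0565, K−S=0.0000, hold=1.3966 ⇒ V=1.3966 continue  boundary S*=126.9710
step 2: (k=2,j=0): S=111.9558, K−S=47.0942, hold=44.2672 ⇒ V=47.0942 exercise | (k=2,j=1): S=144.0000, K−S=15.0500, hold=19.7208 ⇒ V=19.7208 continue | (k=2,j=2): S=185.2159, K−S=0.0000, hold=5.1909 ⇒ V=5.1909 continue  boundary S*=111.9558
step 1: (k=1,j=0): S=126.9710, K−S=32.0790, hold=31.7425 ⇒ V=32.0790 exercise | (k=1,j=1): S=163.3128, K−S=0.0000, hold=11.6714 ⇒ V=11.6714 continue  boundary S*=126.9710
step 0: (k=0,j=0): S=144.0000, K−S=15.0500, hold=20.6910 ⇒ V=20.6910 continue  boundary S*=-

price = 20.6910
boundary = - 126.9710 111.9558 126.9710 111.9558 126.9710
tree:
20.6910
32.0790 11.6714
47.0942 19.7208 5.1909
60.3337 32.0790 9.8355 1.3966
72.0076 47.0942 18.1239 3.0848 0.0000
82.3009 60.3337 32.0790 6.8136 0.0000 0.0000
91.3770 72.0076 47.0942 15.0500 0.0000 0.0000 0.0000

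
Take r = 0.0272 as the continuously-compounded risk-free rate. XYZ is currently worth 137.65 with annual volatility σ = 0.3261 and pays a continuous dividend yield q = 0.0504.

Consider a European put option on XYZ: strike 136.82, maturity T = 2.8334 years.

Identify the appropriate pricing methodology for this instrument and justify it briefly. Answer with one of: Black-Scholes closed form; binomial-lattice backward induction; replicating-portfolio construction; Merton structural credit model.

Key observation: the instrument is a plain European put (strike 136.82) on a lognormal asset; the exact continuous-time formula applies directly.

framework: Black-Scholes closed form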